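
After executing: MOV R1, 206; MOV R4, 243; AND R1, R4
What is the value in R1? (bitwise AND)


Register state trace:
  MOV R1, 206  → R1 = 206 (0b11001110)
  MOV R4, 243  → R4 = 243 (0b11110011)
  AND R1, R4  → R1 = 206 AND 243 = 194 (0b11000010)
Final: R1 = 194

194


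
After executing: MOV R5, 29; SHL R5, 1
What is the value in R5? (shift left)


Register state trace:
  MOV R5, 29  → R5 = 29
  SHL R5, 1  → R5 = 29 << 1 = 29 * 2^1 = 58
Final: R5 = 58

58


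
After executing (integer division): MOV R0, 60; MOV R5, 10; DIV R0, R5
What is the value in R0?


Register state trace:
  MOV R0, 60  → R0 = 60
  MOV R5, 10  → R5 = 10
  DIV R0, R5  → R0 = 60 // 10 = 6
Final: R0 = 6

6


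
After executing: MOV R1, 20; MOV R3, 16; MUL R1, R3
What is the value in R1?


Register state trace:
  MOV R1, 20  → R1 = 20
  MOV R3, 16  → R3 = 16
  MUL R1, R3  → R1 = 20 * 16 = 320
Final: R1 = 320

320


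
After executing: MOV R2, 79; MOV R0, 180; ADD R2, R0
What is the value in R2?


Register state trace:
  MOV R2, 79  → R2 = 79
  MOV R0, 180  → R0 = 180
  ADD R2, R0  → R2 = 79 + 180 = 259
Final: R2 = 259

259


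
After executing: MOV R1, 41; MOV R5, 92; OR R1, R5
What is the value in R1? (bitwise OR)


Register state trace:
  MOV R1, 41  → R1 = 41 (0b00101001)
  MOV R5, 92  → R5 = 92 (0b01011100)
  OR R1, R5   → R1 = 41 OR 92 = 125 (0b01111101)
Final: R1 = 125

125


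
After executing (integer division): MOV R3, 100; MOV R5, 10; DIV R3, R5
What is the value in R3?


Register state trace:
  MOV R3, 100  → R3 = 100
  MOV R5, 10  → R5 = 10
  DIV R3, R5  → R3 = 100 // 10 = 10
Final: R3 = 10

10


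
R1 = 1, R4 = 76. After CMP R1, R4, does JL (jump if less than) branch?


Trace:
  R1 = 1, R4 = 76
  CMP R1, R4  → compares 1 vs 76
  JL checks: is 1 less than 76?
  1 < 76, so condition is true
Branch taken: Yes

Yes


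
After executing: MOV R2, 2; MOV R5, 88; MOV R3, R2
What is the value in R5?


Register state trace:
  MOV R2, 2  → R2 = 2
  MOV R5, 88  → R5 = 88
  MOV R3, R2  → R3 = 2
Final: R5 = 88

88


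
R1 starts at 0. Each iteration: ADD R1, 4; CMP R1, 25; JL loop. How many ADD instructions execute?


Loop trace (R1 starts at 0, target 25, step 4):
  ADD #1: R1 = 0 + 4 = 4  → 4 < 25, loop
  ADD #2: R1 = 4 + 4 = 8  → 8 < 25, loop
  ADD #3: R1 = 8 + 4 = 12  → 12 < 25, loop
  ADD #4: R1 = 12 + 4 = 16  → 16 < 25, loop
  ADD #5: R1 = 16 + 4 = 20  → 20 < 25, loop
  ADD #6: R1 = 20 + 4 = 24  → 24 < 25, loop
  ADD #7: R1 = 24 + 4 = 28  → 28 >= 25, exit
Total ADD instructions: 7

7


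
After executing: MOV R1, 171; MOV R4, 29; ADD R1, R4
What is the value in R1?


Register state trace:
  MOV R1, 171  → R1 = 171
  MOV R4, 29  → R4 = 29
  ADD R1, R4  → R1 = 171 + 29 = 200
Final: R1 = 200

200


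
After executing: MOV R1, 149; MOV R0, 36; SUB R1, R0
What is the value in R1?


Register state trace:
  MOV R1, 149  → R1 = 149
  MOV R0, 36  → R0 = 36
  SUB R1, R0  → R1 = 149 - 36 = 113
Final: R1 = 113

113


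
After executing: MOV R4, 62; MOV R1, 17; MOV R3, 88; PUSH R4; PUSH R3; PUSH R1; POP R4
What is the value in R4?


Stack trace (top is rightmost):
  MOV R4, 62  → R4 = 62
  MOV R1, 17  → R1 = 17
  MOV R3, 88  → R3 = 88
  PUSH R4  → stack: [62]
  PUSH R3  → stack: [62, 88]
  PUSH R1  → stack: [62, 88, 17]
  POP R4  → R4 = 17, stack: [62, 88]
Final: R4 = 17

17


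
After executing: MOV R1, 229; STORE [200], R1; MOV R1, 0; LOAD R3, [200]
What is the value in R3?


Register and memory trace:
  MOV R1, 229  → R1 = 229
  STORE [200], R1  → mem[200] = 229
  MOV R1, 0  → R1 = 0
  LOAD R3, [200]  → R3 = mem[200] = 229
Final: R3 = 229

229


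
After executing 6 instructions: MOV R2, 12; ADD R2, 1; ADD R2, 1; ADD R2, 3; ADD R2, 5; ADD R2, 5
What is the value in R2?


Register state trace:
  MOV R2, 12  → R2 = 12
  ADD R2, 1  → R2 = 12 + 1 = 13
  ADD R2, 1  → R2 = 13 + 1 = 14
  ADD R2, 3  → R2 = 14 + 3 = 17
  ADD R2, 5  → R2 = 17 + 5 = 22
  ADD R2, 5  → R2 = 22 + 5 = 27
Final: R2 = 27

27


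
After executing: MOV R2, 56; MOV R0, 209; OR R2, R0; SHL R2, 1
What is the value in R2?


Register state trace:
  MOV R2, 56  → R2 = 56 (0b00111000)
  MOV R0, 209  → R0 = 209 (0b11010001)
  OR R2, R0  → R2 = 56 OR 209 = 249 (0b11111001)
  SHL R2, 1  → R2 = 249 << 1 = 498
Final: R2 = 498

498


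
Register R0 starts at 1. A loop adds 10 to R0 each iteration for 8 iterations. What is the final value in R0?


Starting value: R0 = 1
  Iter 1: R0 = 1 + 10 = 11
  Iter 2: R0 = 11 + 10 = 21
  Iter 3: R0 = 21 + 10 = 31
  Iter 4: R0 = 31 + 10 = 41
  Iter 5: R0 = 41 + 10 = 51
  Iter 6: R0 = 51 + 10 = 61
  Iter 7: R0 = 61 + 10 = 71
  Iter 8: R0 = 71 + 10 = 81
Final: R0 = 81

81


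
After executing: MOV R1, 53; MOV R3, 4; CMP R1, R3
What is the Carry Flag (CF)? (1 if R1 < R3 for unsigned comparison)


Register state trace:
  MOV R1, 53  → R1 = 53
  MOV R3, 4  → R3 = 4
  CMP R1, R3  → unsigned 53 - 4: no borrow
  53 >= 4, so CF = 0
CF = 0

0


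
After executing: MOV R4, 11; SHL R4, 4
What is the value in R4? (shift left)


Register state trace:
  MOV R4, 11  → R4 = 11
  SHL R4, 4  → R4 = 11 << 4 = 11 * 2^4 = 176
Final: R4 = 176

176


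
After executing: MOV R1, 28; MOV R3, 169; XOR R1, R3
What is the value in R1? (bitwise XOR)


Register state trace:
  MOV R1, 28  → R1 = 28 (0b00011100)
  MOV R3, 169  → R3 = 169 (0b10101001)
  XOR R1, R3  → R1 = 28 XOR 169 = 181 (0b10110101)
Final: R1 = 181

181


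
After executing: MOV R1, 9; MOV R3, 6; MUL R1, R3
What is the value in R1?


Register state trace:
  MOV R1, 9  → R1 = 9
  MOV R3, 6  → R3 = 6
  MUL R1, R3  → R1 = 9 * 6 = 54
Final: R1 = 54

54


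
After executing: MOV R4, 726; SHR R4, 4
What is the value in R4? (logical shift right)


Register state trace:
  MOV R4, 726  → R4 = 726
  SHR R4, 4  → R4 = 726 >> 4 = 726 // 2^4 = 45
Final: R4 = 45

45


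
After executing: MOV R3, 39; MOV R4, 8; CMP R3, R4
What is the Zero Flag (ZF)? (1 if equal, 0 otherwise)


Register state trace:
  MOV R3, 39  → R3 = 39
  MOV R4, 8  → R4 = 8
  CMP R3, R4  → computes 39 - 8 = 31
  Result is nonzero, so values are not equal
ZF = 0

0


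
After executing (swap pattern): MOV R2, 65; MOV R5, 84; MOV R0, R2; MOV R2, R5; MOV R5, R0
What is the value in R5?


Register state trace (swap pattern):
  MOV R2, 65  → R2 = 65
  MOV R5, 84  → R5 = 84
  MOV R0, R2  → R0 = 65  (save R2)
  MOV R2, R5  → R2 = 84  (R2 gets R5's value)
  MOV R5, R0  → R5 = 65  (R5 gets saved value)
Final: R5 = 65

65


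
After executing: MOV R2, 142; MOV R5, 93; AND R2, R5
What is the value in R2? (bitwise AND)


Register state trace:
  MOV R2, 142  → R2 = 142 (0b10001110)
  MOV R5, 93  → R5 = 93 (0b01011101)
  AND R2, R5  → R2 = 142 AND 93 = 12 (0b00001100)
Final: R2 = 12

12


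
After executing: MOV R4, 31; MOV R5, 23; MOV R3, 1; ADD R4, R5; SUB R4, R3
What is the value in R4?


Register state trace:
  MOV R4, 31  → R4 = 31
  MOV R5, 23  → R5 = 23
  MOV R3, 1  → R3 = 1
  ADD R4, R5  → R4 = 31 + 23 = 54
  SUB R4, R3  → R4 = 54 - 1 = 53
Final: R4 = 53

53


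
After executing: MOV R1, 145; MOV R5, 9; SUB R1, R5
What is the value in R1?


Register state trace:
  MOV R1, 145  → R1 = 145
  MOV R5, 9  → R5 = 9
  SUB R1, R5  → R1 = 145 - 9 = 136
Final: R1 = 136

136


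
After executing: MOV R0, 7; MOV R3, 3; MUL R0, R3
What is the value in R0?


Register state trace:
  MOV R0, 7  → R0 = 7
  MOV R3, 3  → R3 = 3
  MUL R0, R3  → R0 = 7 * 3 = 21
Final: R0 = 21

21


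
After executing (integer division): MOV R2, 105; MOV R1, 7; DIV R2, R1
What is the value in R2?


Register state trace:
  MOV R2, 105  → R2 = 105
  MOV R1, 7  → R1 = 7
  DIV R2, R1  → R2 = 105 // 7 = 15
Final: R2 = 15

15


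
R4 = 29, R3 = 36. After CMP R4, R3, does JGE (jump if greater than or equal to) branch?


Trace:
  R4 = 29, R3 = 36
  CMP R4, R3  → compares 29 vs 36
  JGE checks: is 29 greater than or equal to 36?
  29 < 36, so condition is false
Branch taken: No

No


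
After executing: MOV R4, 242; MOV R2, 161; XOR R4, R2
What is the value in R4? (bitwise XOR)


Register state trace:
  MOV R4, 242  → R4 = 242 (0b11110010)
  MOV R2, 161  → R2 = 161 (0b10100001)
  XOR R4, R2  → R4 = 242 XOR 161 = 83 (0b01010011)
Final: R4 = 83

83


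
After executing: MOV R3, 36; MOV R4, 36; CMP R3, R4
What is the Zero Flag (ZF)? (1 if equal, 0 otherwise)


Register state trace:
  MOV R3, 36  → R3 = 36
  MOV R4, 36  → R4 = 36
  CMP R3, R4  → computes 36 - 36 = 0
  Result is zero, so values are equal
ZF = 1

1


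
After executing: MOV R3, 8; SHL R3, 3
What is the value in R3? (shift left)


Register state trace:
  MOV R3, 8  → R3 = 8
  SHL R3, 3  → R3 = 8 << 3 = 8 * 2^3 = 64
Final: R3 = 64

64


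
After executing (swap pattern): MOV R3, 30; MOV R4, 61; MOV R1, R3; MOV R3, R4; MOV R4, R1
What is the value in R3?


Register state trace (swap pattern):
  MOV R3, 30  → R3 = 30
  MOV R4, 61  → R4 = 61
  MOV R1, R3  → R1 = 30  (save R3)
  MOV R3, R4  → R3 = 61  (R3 gets R4's value)
  MOV R4, R1  → R4 = 30  (R4 gets saved value)
Final: R3 = 61

61


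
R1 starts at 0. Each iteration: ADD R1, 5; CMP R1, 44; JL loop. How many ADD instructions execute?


Loop trace (R1 starts at 0, target 44, step 5):
  ADD #1: R1 = 0 + 5 = 5  → 5 < 44, loop
  ADD #2: R1 = 5 + 5 = 10  → 10 < 44, loop
  ADD #3: R1 = 10 + 5 = 15  → 15 < 44, loop
  ADD #4: R1 = 15 + 5 = 20  → 20 < 44, loop
  ADD #5: R1 = 20 + 5 = 25  → 25 < 44, loop
  ADD #6: R1 = 25 + 5 = 30  → 30 < 44, loop
  ADD #7: R1 = 30 + 5 = 35  → 35 < 44, loop
  ADD #8: R1 = 35 + 5 = 40  → 40 < 44, loop
  ADD #9: R1 = 40 + 5 = 45  → 45 >= 44, exit
Total ADD instructions: 9

9


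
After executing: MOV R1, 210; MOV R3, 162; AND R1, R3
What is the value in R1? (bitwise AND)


Register state trace:
  MOV R1, 210  → R1 = 210 (0b11010010)
  MOV R3, 162  → R3 = 162 (0b10100010)
  AND R1, R3  → R1 = 210 AND 162 = 130 (0b10000010)
Final: R1 = 130

130


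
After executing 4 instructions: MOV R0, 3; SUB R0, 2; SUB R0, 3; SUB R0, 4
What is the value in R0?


Register state trace:
  MOV R0, 3  → R0 = 3
  SUB R0, 2  → R0 = 3 - 2 = 1
  SUB R0, 3  → R0 = 1 - 3 = -2
  SUB R0, 4  → R0 = -2 - 4 = -6
Final: R0 = -6

-6


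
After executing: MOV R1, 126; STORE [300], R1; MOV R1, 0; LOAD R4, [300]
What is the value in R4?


Register and memory trace:
  MOV R1, 126  → R1 = 126
  STORE [300], R1  → mem[300] = 126
  MOV R1, 0  → R1 = 0
  LOAD R4, [300]  → R4 = mem[300] = 126
Final: R4 = 126

126


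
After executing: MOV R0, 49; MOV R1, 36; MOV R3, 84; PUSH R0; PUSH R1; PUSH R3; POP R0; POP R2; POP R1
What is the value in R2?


Stack trace (top is rightmost):
  MOV R0, 49  → R0 = 49
  MOV R1, 36  → R1 = 36
  MOV R3, 84  → R3 = 84
  PUSH R0  → stack: [49]
  PUSH R1  → stack: [49, 36]
  PUSH R3  → stack: [49, 36, 84]
  POP R0  → R0 = 84, stack: [49, 36]
  POP R2  → R2 = 36, stack: [49]
  POP R1  → R1 = 49, stack: []
Final: R2 = 36

36


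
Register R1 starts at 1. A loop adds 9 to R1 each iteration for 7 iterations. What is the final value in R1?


Starting value: R1 = 1
  Iter 1: R1 = 1 + 9 = 10
  Iter 2: R1 = 10 + 9 = 19
  Iter 3: R1 = 19 + 9 = 28
  Iter 4: R1 = 28 + 9 = 37
  Iter 5: R1 = 37 + 9 = 46
  Iter 6: R1 = 46 + 9 = 55
  Iter 7: R1 = 55 + 9 = 64
Final: R1 = 64

64


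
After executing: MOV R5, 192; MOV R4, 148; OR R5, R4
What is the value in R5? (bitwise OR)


Register state trace:
  MOV R5, 192  → R5 = 192 (0b11000000)
  MOV R4, 148  → R4 = 148 (0b10010100)
  OR R5, R4   → R5 = 192 OR 148 = 212 (0b11010100)
Final: R5 = 212

212


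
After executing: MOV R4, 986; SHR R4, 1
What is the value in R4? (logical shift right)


Register state trace:
  MOV R4, 986  → R4 = 986
  SHR R4, 1  → R4 = 986 >> 1 = 986 // 2^1 = 493
Final: R4 = 493

493


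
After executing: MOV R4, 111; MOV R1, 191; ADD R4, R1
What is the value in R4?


Register state trace:
  MOV R4, 111  → R4 = 111
  MOV R1, 191  → R1 = 191
  ADD R4, R1  → R4 = 111 + 191 = 302
Final: R4 = 302

302


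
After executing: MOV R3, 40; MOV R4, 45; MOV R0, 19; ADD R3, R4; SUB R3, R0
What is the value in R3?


Register state trace:
  MOV R3, 40  → R3 = 40
  MOV R4, 45  → R4 = 45
  MOV R0, 19  → R0 = 19
  ADD R3, R4  → R3 = 40 + 45 = 85
  SUB R3, R0  → R3 = 85 - 19 = 66
Final: R3 = 66

66


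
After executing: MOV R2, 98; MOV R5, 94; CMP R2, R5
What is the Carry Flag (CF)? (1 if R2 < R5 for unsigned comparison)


Register state trace:
  MOV R2, 98  → R2 = 98
  MOV R5, 94  → R5 = 94
  CMP R2, R5  → unsigned 98 - 94: no borrow
  98 >= 94, so CF = 0
CF = 0

0


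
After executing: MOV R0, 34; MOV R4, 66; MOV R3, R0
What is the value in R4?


Register state trace:
  MOV R0, 34  → R0 = 34
  MOV R4, 66  → R4 = 66
  MOV R3, R0  → R3 = 34
Final: R4 = 66

66


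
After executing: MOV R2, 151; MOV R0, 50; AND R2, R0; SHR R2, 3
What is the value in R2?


Register state trace:
  MOV R2, 151  → R2 = 151 (0b10010111)
  MOV R0, 50  → R0 = 50 (0b00110010)
  AND R2, R0  → R2 = 151 AND 50 = 18 (0b00010010)
  SHR R2, 3  → R2 = 18 >> 3 = 2
Final: R2 = 2

2


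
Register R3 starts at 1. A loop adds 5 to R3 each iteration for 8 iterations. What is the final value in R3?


Starting value: R3 = 1
  Iter 1: R3 = 1 + 5 = 6
  Iter 2: R3 = 6 + 5 = 11
  Iter 3: R3 = 11 + 5 = 16
  Iter 4: R3 = 16 + 5 = 21
  Iter 5: R3 = 21 + 5 = 26
  Iter 6: R3 = 26 + 5 = 31
  Iter 7: R3 = 31 + 5 = 36
  Iter 8: R3 = 36 + 5 = 41
Final: R3 = 41

41


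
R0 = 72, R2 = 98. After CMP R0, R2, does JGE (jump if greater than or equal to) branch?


Trace:
  R0 = 72, R2 = 98
  CMP R0, R2  → compares 72 vs 98
  JGE checks: is 72 greater than or equal to 98?
  72 < 98, so condition is false
Branch taken: No

No


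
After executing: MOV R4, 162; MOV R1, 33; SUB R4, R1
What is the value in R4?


Register state trace:
  MOV R4, 162  → R4 = 162
  MOV R1, 33  → R1 = 33
  SUB R4, R1  → R4 = 162 - 33 = 129
Final: R4 = 129

129


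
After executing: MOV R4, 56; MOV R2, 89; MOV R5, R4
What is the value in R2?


Register state trace:
  MOV R4, 56  → R4 = 56
  MOV R2, 89  → R2 = 89
  MOV R5, R4  → R5 = 56
Final: R2 = 89

89


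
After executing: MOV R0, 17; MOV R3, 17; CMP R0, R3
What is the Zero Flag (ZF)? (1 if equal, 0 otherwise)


Register state trace:
  MOV R0, 17  → R0 = 17
  MOV R3, 17  → R3 = 17
  CMP R0, R3  → computes 17 - 17 = 0
  Result is zero, so values are equal
ZF = 1

1


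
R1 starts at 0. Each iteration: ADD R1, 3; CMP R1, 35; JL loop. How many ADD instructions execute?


Loop trace (R1 starts at 0, target 35, step 3):
  ADD #1: R1 = 0 + 3 = 3  → 3 < 35, loop
  ADD #2: R1 = 3 + 3 = 6  → 6 < 35, loop
  ADD #3: R1 = 6 + 3 = 9  → 9 < 35, loop
  ADD #4: R1 = 9 + 3 = 12  → 12 < 35, loop
  ADD #5: R1 = 12 + 3 = 15  → 15 < 35, loop
  ADD #6: R1 = 15 + 3 = 18  → 18 < 35, loop
  ADD #7: R1 = 18 + 3 = 21  → 21 < 35, loop
  ADD #8: R1 = 21 + 3 = 24  → 24 < 35, loop
  ADD #9: R1 = 24 + 3 = 27  → 27 < 35, loop
  ADD #10: R1 = 27 + 3 = 30  → 30 < 35, loop
  ADD #11: R1 = 30 + 3 = 33  → 33 < 35, loop
  ADD #12: R1 = 33 + 3 = 36  → 36 >= 35, exit
Total ADD instructions: 12

12


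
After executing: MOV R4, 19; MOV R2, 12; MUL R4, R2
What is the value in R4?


Register state trace:
  MOV R4, 19  → R4 = 19
  MOV R2, 12  → R2 = 12
  MUL R4, R2  → R4 = 19 * 12 = 228
Final: R4 = 228

228


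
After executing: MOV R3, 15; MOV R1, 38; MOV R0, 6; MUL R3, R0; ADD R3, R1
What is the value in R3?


Register state trace:
  MOV R3, 15  → R3 = 15
  MOV R1, 38  → R1 = 38
  MOV R0, 6  → R0 = 6
  MUL R3, R0  → R3 = 15 * 6 = 90
  ADD R3, R1  → R3 = 90 + 38 = 128
Final: R3 = 128

128


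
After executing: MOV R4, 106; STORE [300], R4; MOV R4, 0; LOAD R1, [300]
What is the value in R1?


Register and memory trace:
  MOV R4, 106  → R4 = 106
  STORE [300], R4  → mem[300] = 106
  MOV R4, 0  → R4 = 0
  LOAD R1, [300]  → R1 = mem[300] = 106
Final: R1 = 106

106


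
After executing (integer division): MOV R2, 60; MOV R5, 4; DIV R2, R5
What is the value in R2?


Register state trace:
  MOV R2, 60  → R2 = 60
  MOV R5, 4  → R5 = 4
  DIV R2, R5  → R2 = 60 // 4 = 15
Final: R2 = 15

15


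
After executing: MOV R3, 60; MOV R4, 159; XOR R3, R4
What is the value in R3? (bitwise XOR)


Register state trace:
  MOV R3, 60  → R3 = 60 (0b00111100)
  MOV R4, 159  → R4 = 159 (0b10011111)
  XOR R3, R4  → R3 = 60 XOR 159 = 163 (0b10100011)
Final: R3 = 163

163


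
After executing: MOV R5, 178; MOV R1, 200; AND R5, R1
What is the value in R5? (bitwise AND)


Register state trace:
  MOV R5, 178  → R5 = 178 (0b10110010)
  MOV R1, 200  → R1 = 200 (0b11001000)
  AND R5, R1  → R5 = 178 AND 200 = 128 (0b10000000)
Final: R5 = 128

128


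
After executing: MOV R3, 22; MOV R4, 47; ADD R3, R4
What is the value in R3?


Register state trace:
  MOV R3, 22  → R3 = 22
  MOV R4, 47  → R4 = 47
  ADD R3, R4  → R3 = 22 + 47 = 69
Final: R3 = 69

69


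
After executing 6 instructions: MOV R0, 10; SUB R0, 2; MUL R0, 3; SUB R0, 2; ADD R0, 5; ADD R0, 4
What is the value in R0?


Register state trace:
  MOV R0, 10  → R0 = 10
  SUB R0, 2  → R0 = 10 - 2 = 8
  MUL R0, 3  → R0 = 8 * 3 = 24
  SUB R0, 2  → R0 = 24 - 2 = 22
  ADD R0, 5  → R0 = 22 + 5 = 27
  ADD R0, 4  → R0 = 27 + 4 = 31
Final: R0 = 31

31


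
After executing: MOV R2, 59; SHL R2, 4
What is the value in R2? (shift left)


Register state trace:
  MOV R2, 59  → R2 = 59
  SHL R2, 4  → R2 = 59 << 4 = 59 * 2^4 = 944
Final: R2 = 944

944


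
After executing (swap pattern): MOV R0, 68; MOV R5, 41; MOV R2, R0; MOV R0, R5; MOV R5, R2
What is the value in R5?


Register state trace (swap pattern):
  MOV R0, 68  → R0 = 68
  MOV R5, 41  → R5 = 41
  MOV R2, R0  → R2 = 68  (save R0)
  MOV R0, R5  → R0 = 41  (R0 gets R5's value)
  MOV R5, R2  → R5 = 68  (R5 gets saved value)
Final: R5 = 68

68


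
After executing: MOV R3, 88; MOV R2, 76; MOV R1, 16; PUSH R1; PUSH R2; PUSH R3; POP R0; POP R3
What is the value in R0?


Stack trace (top is rightmost):
  MOV R3, 88  → R3 = 88
  MOV R2, 76  → R2 = 76
  MOV R1, 16  → R1 = 16
  PUSH R1  → stack: [16]
  PUSH R2  → stack: [16, 76]
  PUSH R3  → stack: [16, 76, 88]
  POP R0  → R0 = 88, stack: [16, 76]
  POP R3  → R3 = 76, stack: [16]
Final: R0 = 88

88


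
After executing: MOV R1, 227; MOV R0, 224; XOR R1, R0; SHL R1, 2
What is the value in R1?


Register state trace:
  MOV R1, 227  → R1 = 227 (0b11100011)
  MOV R0, 224  → R0 = 224 (0b11100000)
  XOR R1, R0  → R1 = 227 XOR 224 = 3 (0b00000011)
  SHL R1, 2  → R1 = 3 << 2 = 12
Final: R1 = 12

12


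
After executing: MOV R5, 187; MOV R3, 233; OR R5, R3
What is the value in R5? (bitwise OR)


Register state trace:
  MOV R5, 187  → R5 = 187 (0b10111011)
  MOV R3, 233  → R3 = 233 (0b11101001)
  OR R5, R3   → R5 = 187 OR 233 = 251 (0b11111011)
Final: R5 = 251

251


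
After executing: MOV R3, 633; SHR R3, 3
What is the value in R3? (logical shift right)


Register state trace:
  MOV R3, 633  → R3 = 633
  SHR R3, 3  → R3 = 633 >> 3 = 633 // 2^3 = 79
Final: R3 = 79

79


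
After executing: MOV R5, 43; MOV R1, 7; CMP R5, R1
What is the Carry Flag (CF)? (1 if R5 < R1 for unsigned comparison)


Register state trace:
  MOV R5, 43  → R5 = 43
  MOV R1, 7  → R1 = 7
  CMP R5, R1  → unsigned 43 - 7: no borrow
  43 >= 7, so CF = 0
CF = 0

0


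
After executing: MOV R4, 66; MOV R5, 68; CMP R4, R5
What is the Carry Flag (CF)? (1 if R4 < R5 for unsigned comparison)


Register state trace:
  MOV R4, 66  → R4 = 66
  MOV R5, 68  → R5 = 68
  CMP R4, R5  → unsigned 66 - 68: borrow occurs
  66 < 68, so CF = 1
CF = 1

1


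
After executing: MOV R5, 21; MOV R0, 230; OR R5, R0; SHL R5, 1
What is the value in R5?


Register state trace:
  MOV R5, 21  → R5 = 21 (0b00010101)
  MOV R0, 230  → R0 = 230 (0b11100110)
  OR R5, R0  → R5 = 21 OR 230 = 247 (0b11110111)
  SHL R5, 1  → R5 = 247 << 1 = 494
Final: R5 = 494

494


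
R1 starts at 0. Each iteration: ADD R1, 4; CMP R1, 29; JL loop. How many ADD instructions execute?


Loop trace (R1 starts at 0, target 29, step 4):
  ADD #1: R1 = 0 + 4 = 4  → 4 < 29, loop
  ADD #2: R1 = 4 + 4 = 8  → 8 < 29, loop
  ADD #3: R1 = 8 + 4 = 12  → 12 < 29, loop
  ADD #4: R1 = 12 + 4 = 16  → 16 < 29, loop
  ADD #5: R1 = 16 + 4 = 20  → 20 < 29, loop
  ADD #6: R1 = 20 + 4 = 24  → 24 < 29, loop
  ADD #7: R1 = 24 + 4 = 28  → 28 < 29, loop
  ADD #8: R1 = 28 + 4 = 32  → 32 >= 29, exit
Total ADD instructions: 8

8


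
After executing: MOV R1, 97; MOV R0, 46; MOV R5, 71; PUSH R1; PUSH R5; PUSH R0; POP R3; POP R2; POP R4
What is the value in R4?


Stack trace (top is rightmost):
  MOV R1, 97  → R1 = 97
  MOV R0, 46  → R0 = 46
  MOV R5, 71  → R5 = 71
  PUSH R1  → stack: [97]
  PUSH R5  → stack: [97, 71]
  PUSH R0  → stack: [97, 71, 46]
  POP R3  → R3 = 46, stack: [97, 71]
  POP R2  → R2 = 71, stack: [97]
  POP R4  → R4 = 97, stack: []
Final: R4 = 97

97


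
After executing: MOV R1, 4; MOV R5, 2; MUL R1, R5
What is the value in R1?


Register state trace:
  MOV R1, 4  → R1 = 4
  MOV R5, 2  → R5 = 2
  MUL R1, R5  → R1 = 4 * 2 = 8
Final: R1 = 8

8


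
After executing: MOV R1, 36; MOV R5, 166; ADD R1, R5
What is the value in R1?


Register state trace:
  MOV R1, 36  → R1 = 36
  MOV R5, 166  → R5 = 166
  ADD R1, R5  → R1 = 36 + 166 = 202
Final: R1 = 202

202


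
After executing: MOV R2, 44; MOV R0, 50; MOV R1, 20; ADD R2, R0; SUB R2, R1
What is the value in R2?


Register state trace:
  MOV R2, 44  → R2 = 44
  MOV R0, 50  → R0 = 50
  MOV R1, 20  → R1 = 20
  ADD R2, R0  → R2 = 44 + 50 = 94
  SUB R2, R1  → R2 = 94 - 20 = 74
Final: R2 = 74

74


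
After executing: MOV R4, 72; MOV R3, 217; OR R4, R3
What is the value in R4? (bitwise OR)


Register state trace:
  MOV R4, 72  → R4 = 72 (0b01001000)
  MOV R3, 217  → R3 = 217 (0b11011001)
  OR R4, R3   → R4 = 72 OR 217 = 217 (0b11011001)
Final: R4 = 217

217


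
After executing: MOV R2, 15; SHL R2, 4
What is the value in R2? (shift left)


Register state trace:
  MOV R2, 15  → R2 = 15
  SHL R2, 4  → R2 = 15 << 4 = 15 * 2^4 = 240
Final: R2 = 240

240


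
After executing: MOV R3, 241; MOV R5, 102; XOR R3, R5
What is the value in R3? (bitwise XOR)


Register state trace:
  MOV R3, 241  → R3 = 241 (0b11110001)
  MOV R5, 102  → R5 = 102 (0b01100110)
  XOR R3, R5  → R3 = 241 XOR 102 = 151 (0b10010111)
Final: R3 = 151

151


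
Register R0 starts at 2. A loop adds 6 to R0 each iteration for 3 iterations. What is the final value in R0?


Starting value: R0 = 2
  Iter 1: R0 = 2 + 6 = 8
  Iter 2: R0 = 8 + 6 = 14
  Iter 3: R0 = 14 + 6 = 20
Final: R0 = 20

20


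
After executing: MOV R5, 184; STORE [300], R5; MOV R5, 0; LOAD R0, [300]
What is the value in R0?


Register and memory trace:
  MOV R5, 184  → R5 = 184
  STORE [300], R5  → mem[300] = 184
  MOV R5, 0  → R5 = 0
  LOAD R0, [300]  → R0 = mem[300] = 184
Final: R0 = 184

184


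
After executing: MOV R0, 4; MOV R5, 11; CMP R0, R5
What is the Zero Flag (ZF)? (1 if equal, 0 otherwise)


Register state trace:
  MOV R0, 4  → R0 = 4
  MOV R5, 11  → R5 = 11
  CMP R0, R5  → computes 4 - 11 = -7
  Result is nonzero, so values are not equal
ZF = 0

0


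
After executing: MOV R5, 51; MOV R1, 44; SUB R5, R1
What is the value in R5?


Register state trace:
  MOV R5, 51  → R5 = 51
  MOV R1, 44  → R1 = 44
  SUB R5, R1  → R5 = 51 - 44 = 7
Final: R5 = 7

7


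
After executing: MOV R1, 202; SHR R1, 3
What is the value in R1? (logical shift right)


Register state trace:
  MOV R1, 202  → R1 = 202
  SHR R1, 3  → R1 = 202 >> 3 = 202 // 2^3 = 25
Final: R1 = 25

25


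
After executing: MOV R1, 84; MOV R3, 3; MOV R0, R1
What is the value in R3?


Register state trace:
  MOV R1, 84  → R1 = 84
  MOV R3, 3  → R3 = 3
  MOV R0, R1  → R0 = 84
Final: R3 = 3

3


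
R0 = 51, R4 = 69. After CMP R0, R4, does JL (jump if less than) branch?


Trace:
  R0 = 51, R4 = 69
  CMP R0, R4  → compares 51 vs 69
  JL checks: is 51 less than 69?
  51 < 69, so condition is true
Branch taken: Yes

Yes


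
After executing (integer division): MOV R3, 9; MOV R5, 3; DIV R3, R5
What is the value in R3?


Register state trace:
  MOV R3, 9  → R3 = 9
  MOV R5, 3  → R5 = 3
  DIV R3, R5  → R3 = 9 // 3 = 3
Final: R3 = 3

3


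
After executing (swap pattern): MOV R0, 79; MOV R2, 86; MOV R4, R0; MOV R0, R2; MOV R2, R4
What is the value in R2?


Register state trace (swap pattern):
  MOV R0, 79  → R0 = 79
  MOV R2, 86  → R2 = 86
  MOV R4, R0  → R4 = 79  (save R0)
  MOV R0, R2  → R0 = 86  (R0 gets R2's value)
  MOV R2, R4  → R2 = 79  (R2 gets saved value)
Final: R2 = 79

79


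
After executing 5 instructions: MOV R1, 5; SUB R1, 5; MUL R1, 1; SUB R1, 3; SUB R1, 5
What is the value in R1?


Register state trace:
  MOV R1, 5  → R1 = 5
  SUB R1, 5  → R1 = 5 - 5 = 0
  MUL R1, 1  → R1 = 0 * 1 = 0
  SUB R1, 3  → R1 = 0 - 3 = -3
  SUB R1, 5  → R1 = -3 - 5 = -8
Final: R1 = -8

-8


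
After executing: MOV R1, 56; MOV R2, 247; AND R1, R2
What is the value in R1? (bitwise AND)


Register state trace:
  MOV R1, 56  → R1 = 56 (0b00111000)
  MOV R2, 247  → R2 = 247 (0b11110111)
  AND R1, R2  → R1 = 56 AND 247 = 48 (0b00110000)
Final: R1 = 48

48


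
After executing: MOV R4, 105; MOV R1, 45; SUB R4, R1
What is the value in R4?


Register state trace:
  MOV R4, 105  → R4 = 105
  MOV R1, 45  → R1 = 45
  SUB R4, R1  → R4 = 105 - 45 = 60
Final: R4 = 60

60


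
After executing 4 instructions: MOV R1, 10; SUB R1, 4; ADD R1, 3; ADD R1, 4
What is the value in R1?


Register state trace:
  MOV R1, 10  → R1 = 10
  SUB R1, 4  → R1 = 10 - 4 = 6
  ADD R1, 3  → R1 = 6 + 3 = 9
  ADD R1, 4  → R1 = 9 + 4 = 13
Final: R1 = 13

13


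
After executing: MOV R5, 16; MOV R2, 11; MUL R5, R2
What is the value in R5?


Register state trace:
  MOV R5, 16  → R5 = 16
  MOV R2, 11  → R2 = 11
  MUL R5, R2  → R5 = 16 * 11 = 176
Final: R5 = 176

176


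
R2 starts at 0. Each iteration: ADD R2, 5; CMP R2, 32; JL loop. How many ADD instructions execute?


Loop trace (R2 starts at 0, target 32, step 5):
  ADD #1: R2 = 0 + 5 = 5  → 5 < 32, loop
  ADD #2: R2 = 5 + 5 = 10  → 10 < 32, loop
  ADD #3: R2 = 10 + 5 = 15  → 15 < 32, loop
  ADD #4: R2 = 15 + 5 = 20  → 20 < 32, loop
  ADD #5: R2 = 20 + 5 = 25  → 25 < 32, loop
  ADD #6: R2 = 25 + 5 = 30  → 30 < 32, loop
  ADD #7: R2 = 30 + 5 = 35  → 35 >= 32, exit
Total ADD instructions: 7

7


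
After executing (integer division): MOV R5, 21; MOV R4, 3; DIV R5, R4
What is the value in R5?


Register state trace:
  MOV R5, 21  → R5 = 21
  MOV R4, 3  → R4 = 3
  DIV R5, R4  → R5 = 21 // 3 = 7
Final: R5 = 7

7


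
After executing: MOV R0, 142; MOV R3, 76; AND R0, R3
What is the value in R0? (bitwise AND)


Register state trace:
  MOV R0, 142  → R0 = 142 (0b10001110)
  MOV R3, 76  → R3 = 76 (0b01001100)
  AND R0, R3  → R0 = 142 AND 76 = 12 (0b00001100)
Final: R0 = 12

12


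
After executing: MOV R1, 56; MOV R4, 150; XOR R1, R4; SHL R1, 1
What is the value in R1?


Register state trace:
  MOV R1, 56  → R1 = 56 (0b00111000)
  MOV R4, 150  → R4 = 150 (0b10010110)
  XOR R1, R4  → R1 = 56 XOR 150 = 174 (0b10101110)
  SHL R1, 1  → R1 = 174 << 1 = 348
Final: R1 = 348

348


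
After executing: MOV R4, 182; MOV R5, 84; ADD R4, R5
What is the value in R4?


Register state trace:
  MOV R4, 182  → R4 = 182
  MOV R5, 84  → R5 = 84
  ADD R4, R5  → R4 = 182 + 84 = 266
Final: R4 = 266

266


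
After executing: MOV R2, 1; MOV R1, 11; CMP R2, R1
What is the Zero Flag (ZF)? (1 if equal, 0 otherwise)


Register state trace:
  MOV R2, 1  → R2 = 1
  MOV R1, 11  → R1 = 11
  CMP R2, R1  → computes 1 - 11 = -10
  Result is nonzero, so values are not equal
ZF = 0

0


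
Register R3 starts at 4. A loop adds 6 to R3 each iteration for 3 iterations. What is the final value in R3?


Starting value: R3 = 4
  Iter 1: R3 = 4 + 6 = 10
  Iter 2: R3 = 10 + 6 = 16
  Iter 3: R3 = 16 + 6 = 22
Final: R3 = 22

22


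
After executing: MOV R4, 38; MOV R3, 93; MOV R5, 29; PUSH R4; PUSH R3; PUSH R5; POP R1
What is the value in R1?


Stack trace (top is rightmost):
  MOV R4, 38  → R4 = 38
  MOV R3, 93  → R3 = 93
  MOV R5, 29  → R5 = 29
  PUSH R4  → stack: [38]
  PUSH R3  → stack: [38, 93]
  PUSH R5  → stack: [38, 93, 29]
  POP R1  → R1 = 29, stack: [38, 93]
Final: R1 = 29

29


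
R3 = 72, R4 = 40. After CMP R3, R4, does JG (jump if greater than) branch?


Trace:
  R3 = 72, R4 = 40
  CMP R3, R4  → compares 72 vs 40
  JG checks: is 72 greater than 40?
  72 > 40, so condition is true
Branch taken: Yes

Yes


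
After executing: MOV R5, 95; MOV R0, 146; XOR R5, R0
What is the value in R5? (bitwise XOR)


Register state trace:
  MOV R5, 95  → R5 = 95 (0b01011111)
  MOV R0, 146  → R0 = 146 (0b10010010)
  XOR R5, R0  → R5 = 95 XOR 146 = 205 (0b11001101)
Final: R5 = 205

205


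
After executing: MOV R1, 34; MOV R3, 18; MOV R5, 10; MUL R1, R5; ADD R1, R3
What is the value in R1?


Register state trace:
  MOV R1, 34  → R1 = 34
  MOV R3, 18  → R3 = 18
  MOV R5, 10  → R5 = 10
  MUL R1, R5  → R1 = 34 * 10 = 340
  ADD R1, R3  → R1 = 340 + 18 = 358
Final: R1 = 358

358


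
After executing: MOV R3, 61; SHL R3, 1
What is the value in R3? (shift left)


Register state trace:
  MOV R3, 61  → R3 = 61
  SHL R3, 1  → R3 = 61 << 1 = 61 * 2^1 = 122
Final: R3 = 122

122


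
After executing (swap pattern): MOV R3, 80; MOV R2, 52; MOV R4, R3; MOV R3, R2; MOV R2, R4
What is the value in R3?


Register state trace (swap pattern):
  MOV R3, 80  → R3 = 80
  MOV R2, 52  → R2 = 52
  MOV R4, R3  → R4 = 80  (save R3)
  MOV R3, R2  → R3 = 52  (R3 gets R2's value)
  MOV R2, R4  → R2 = 80  (R2 gets saved value)
Final: R3 = 52

52


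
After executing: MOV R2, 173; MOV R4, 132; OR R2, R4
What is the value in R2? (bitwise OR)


Register state trace:
  MOV R2, 173  → R2 = 173 (0b10101101)
  MOV R4, 132  → R4 = 132 (0b10000100)
  OR R2, R4   → R2 = 173 OR 132 = 173 (0b10101101)
Final: R2 = 173

173


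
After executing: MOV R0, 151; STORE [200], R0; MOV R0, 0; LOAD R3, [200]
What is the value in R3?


Register and memory trace:
  MOV R0, 151  → R0 = 151
  STORE [200], R0  → mem[200] = 151
  MOV R0, 0  → R0 = 0
  LOAD R3, [200]  → R3 = mem[200] = 151
Final: R3 = 151

151


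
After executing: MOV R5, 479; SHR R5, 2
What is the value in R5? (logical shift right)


Register state trace:
  MOV R5, 479  → R5 = 479
  SHR R5, 2  → R5 = 479 >> 2 = 479 // 2^2 = 119
Final: R5 = 119

119


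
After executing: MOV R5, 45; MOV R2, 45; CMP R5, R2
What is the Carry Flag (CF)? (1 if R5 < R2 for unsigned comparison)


Register state trace:
  MOV R5, 45  → R5 = 45
  MOV R2, 45  → R2 = 45
  CMP R5, R2  → unsigned 45 - 45: no borrow
  45 >= 45, so CF = 0
CF = 0

0


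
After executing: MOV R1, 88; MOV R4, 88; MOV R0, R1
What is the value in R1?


Register state trace:
  MOV R1, 88  → R1 = 88
  MOV R4, 88  → R4 = 88
  MOV R0, R1  → R0 = 88
Final: R1 = 88

88


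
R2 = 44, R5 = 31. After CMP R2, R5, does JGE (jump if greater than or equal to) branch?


Trace:
  R2 = 44, R5 = 31
  CMP R2, R5  → compares 44 vs 31
  JGE checks: is 44 greater than or equal to 31?
  44 > 31, so condition is true
Branch taken: Yes

Yes


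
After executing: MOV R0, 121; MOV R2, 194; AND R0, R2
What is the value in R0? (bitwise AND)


Register state trace:
  MOV R0, 121  → R0 = 121 (0b01111001)
  MOV R2, 194  → R2 = 194 (0b11000010)
  AND R0, R2  → R0 = 121 AND 194 = 64 (0b01000000)
Final: R0 = 64

64


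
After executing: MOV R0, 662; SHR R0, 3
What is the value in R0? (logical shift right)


Register state trace:
  MOV R0, 662  → R0 = 662
  SHR R0, 3  → R0 = 662 >> 3 = 662 // 2^3 = 82
Final: R0 = 82

82


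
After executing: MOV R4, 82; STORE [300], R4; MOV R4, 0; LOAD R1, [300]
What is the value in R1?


Register and memory trace:
  MOV R4, 82  → R4 = 82
  STORE [300], R4  → mem[300] = 82
  MOV R4, 0  → R4 = 0
  LOAD R1, [300]  → R1 = mem[300] = 82
Final: R1 = 82

82


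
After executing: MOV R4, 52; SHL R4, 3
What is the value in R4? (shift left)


Register state trace:
  MOV R4, 52  → R4 = 52
  SHL R4, 3  → R4 = 52 << 3 = 52 * 2^3 = 416
Final: R4 = 416

416


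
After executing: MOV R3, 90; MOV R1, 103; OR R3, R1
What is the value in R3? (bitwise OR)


Register state trace:
  MOV R3, 90  → R3 = 90 (0b01011010)
  MOV R1, 103  → R1 = 103 (0b01100111)
  OR R3, R1   → R3 = 90 OR 103 = 127 (0b01111111)
Final: R3 = 127

127


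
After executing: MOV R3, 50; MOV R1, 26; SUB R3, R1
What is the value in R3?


Register state trace:
  MOV R3, 50  → R3 = 50
  MOV R1, 26  → R1 = 26
  SUB R3, R1  → R3 = 50 - 26 = 24
Final: R3 = 24

24


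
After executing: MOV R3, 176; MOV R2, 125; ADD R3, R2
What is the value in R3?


Register state trace:
  MOV R3, 176  → R3 = 176
  MOV R2, 125  → R2 = 125
  ADD R3, R2  → R3 = 176 + 125 = 301
Final: R3 = 301

301


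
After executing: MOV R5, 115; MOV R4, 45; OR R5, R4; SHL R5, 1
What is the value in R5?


Register state trace:
  MOV R5, 115  → R5 = 115 (0b01110011)
  MOV R4, 45  → R4 = 45 (0b00101101)
  OR R5, R4  → R5 = 115 OR 45 = 127 (0b01111111)
  SHL R5, 1  → R5 = 127 << 1 = 254
Final: R5 = 254

254


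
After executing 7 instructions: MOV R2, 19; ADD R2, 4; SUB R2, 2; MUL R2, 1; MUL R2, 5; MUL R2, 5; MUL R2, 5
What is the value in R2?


Register state trace:
  MOV R2, 19  → R2 = 19
  ADD R2, 4  → R2 = 19 + 4 = 23
  SUB R2, 2  → R2 = 23 - 2 = 21
  MUL R2, 1  → R2 = 21 * 1 = 21
  MUL R2, 5  → R2 = 21 * 5 = 105
  MUL R2, 5  → R2 = 105 * 5 = 525
  MUL R2, 5  → R2 = 525 * 5 = 2625
Final: R2 = 2625

2625


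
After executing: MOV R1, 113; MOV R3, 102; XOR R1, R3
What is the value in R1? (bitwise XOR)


Register state trace:
  MOV R1, 113  → R1 = 113 (0b01110001)
  MOV R3, 102  → R3 = 102 (0b01100110)
  XOR R1, R3  → R1 = 113 XOR 102 = 23 (0b00010111)
Final: R1 = 23

23


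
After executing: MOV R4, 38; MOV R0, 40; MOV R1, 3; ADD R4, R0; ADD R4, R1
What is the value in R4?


Register state trace:
  MOV R4, 38  → R4 = 38
  MOV R0, 40  → R0 = 40
  MOV R1, 3  → R1 = 3
  ADD R4, R0  → R4 = 38 + 40 = 78
  ADD R4, R1  → R4 = 78 + 3 = 81
Final: R4 = 81

81


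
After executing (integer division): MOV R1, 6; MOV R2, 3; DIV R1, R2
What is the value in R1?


Register state trace:
  MOV R1, 6  → R1 = 6
  MOV R2, 3  → R2 = 3
  DIV R1, R2  → R1 = 6 // 3 = 2
Final: R1 = 2

2


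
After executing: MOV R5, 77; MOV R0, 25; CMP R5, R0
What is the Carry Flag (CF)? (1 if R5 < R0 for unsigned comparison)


Register state trace:
  MOV R5, 77  → R5 = 77
  MOV R0, 25  → R0 = 25
  CMP R5, R0  → unsigned 77 - 25: no borrow
  77 >= 25, so CF = 0
CF = 0

0


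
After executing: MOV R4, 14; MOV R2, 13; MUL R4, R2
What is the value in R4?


Register state trace:
  MOV R4, 14  → R4 = 14
  MOV R2, 13  → R2 = 13
  MUL R4, R2  → R4 = 14 * 13 = 182
Final: R4 = 182

182


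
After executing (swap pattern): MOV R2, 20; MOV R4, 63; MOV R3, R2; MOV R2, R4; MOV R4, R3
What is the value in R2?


Register state trace (swap pattern):
  MOV R2, 20  → R2 = 20
  MOV R4, 63  → R4 = 63
  MOV R3, R2  → R3 = 20  (save R2)
  MOV R2, R4  → R2 = 63  (R2 gets R4's value)
  MOV R4, R3  → R4 = 20  (R4 gets saved value)
Final: R2 = 63

63


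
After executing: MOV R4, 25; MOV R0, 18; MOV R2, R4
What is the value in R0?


Register state trace:
  MOV R4, 25  → R4 = 25
  MOV R0, 18  → R0 = 18
  MOV R2, R4  → R2 = 25
Final: R0 = 18

18


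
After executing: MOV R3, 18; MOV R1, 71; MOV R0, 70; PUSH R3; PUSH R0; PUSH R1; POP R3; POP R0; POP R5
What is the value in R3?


Stack trace (top is rightmost):
  MOV R3, 18  → R3 = 18
  MOV R1, 71  → R1 = 71
  MOV R0, 70  → R0 = 70
  PUSH R3  → stack: [18]
  PUSH R0  → stack: [18, 70]
  PUSH R1  → stack: [18, 70, 71]
  POP R3  → R3 = 71, stack: [18, 70]
  POP R0  → R0 = 70, stack: [18]
  POP R5  → R5 = 18, stack: []
Final: R3 = 71

71


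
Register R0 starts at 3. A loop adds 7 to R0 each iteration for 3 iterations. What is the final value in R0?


Starting value: R0 = 3
  Iter 1: R0 = 3 + 7 = 10
  Iter 2: R0 = 10 + 7 = 17
  Iter 3: R0 = 17 + 7 = 24
Final: R0 = 24

24


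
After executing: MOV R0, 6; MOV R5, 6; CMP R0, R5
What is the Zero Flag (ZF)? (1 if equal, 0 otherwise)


Register state trace:
  MOV R0, 6  → R0 = 6
  MOV R5, 6  → R5 = 6
  CMP R0, R5  → computes 6 - 6 = 0
  Result is zero, so values are equal
ZF = 1

1


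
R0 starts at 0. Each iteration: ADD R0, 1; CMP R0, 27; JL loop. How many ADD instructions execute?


Loop trace (R0 starts at 0, target 27, step 1):
  ADD #1: R0 = 0 + 1 = 1  → 1 < 27, loop
  ADD #2: R0 = 1 + 1 = 2  → 2 < 27, loop
  ADD #3: R0 = 2 + 1 = 3  → 3 < 27, loop
  ADD #4: R0 = 3 + 1 = 4  → 4 < 27, loop
  ADD #5: R0 = 4 + 1 = 5  → 5 < 27, loop
  ADD #6: R0 = 5 + 1 = 6  → 6 < 27, loop
  ADD #7: R0 = 6 + 1 = 7  → 7 < 27, loop
  ADD #8: R0 = 7 + 1 = 8  → 8 < 27, loop
  ADD #9: R0 = 8 + 1 = 9  → 9 < 27, loop
  ADD #10: R0 = 9 + 1 = 10  → 10 < 27, loop
  ADD #11: R0 = 10 + 1 = 11  → 11 < 27, loop
  ADD #12: R0 = 11 + 1 = 12  → 12 < 27, loop
  ADD #13: R0 = 12 + 1 = 13  → 13 < 27, loop
  ADD #14: R0 = 13 + 1 = 14  → 14 < 27, loop
  ADD #15: R0 = 14 + 1 = 15  → 15 < 27, loop
  ADD #16: R0 = 15 + 1 = 16  → 16 < 27, loop
  ADD #17: R0 = 16 + 1 = 17  → 17 < 27, loop
  ADD #18: R0 = 17 + 1 = 18  → 18 < 27, loop
  ADD #19: R0 = 18 + 1 = 19  → 19 < 27, loop
  ADD #20: R0 = 19 + 1 = 20  → 20 < 27, loop
  ADD #21: R0 = 20 + 1 = 21  → 21 < 27, loop
  ADD #22: R0 = 21 + 1 = 22  → 22 < 27, loop
  ADD #23: R0 = 22 + 1 = 23  → 23 < 27, loop
  ADD #24: R0 = 23 + 1 = 24  → 24 < 27, loop
  ADD #25: R0 = 24 + 1 = 25  → 25 < 27, loop
  ADD #26: R0 = 25 + 1 = 26  → 26 < 27, loop
  ADD #27: R0 = 26 + 1 = 27  → 27 >= 27, exit
Total ADD instructions: 27

27


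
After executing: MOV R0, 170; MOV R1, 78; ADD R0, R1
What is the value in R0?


Register state trace:
  MOV R0, 170  → R0 = 170
  MOV R1, 78  → R1 = 78
  ADD R0, R1  → R0 = 170 + 78 = 248
Final: R0 = 248

248


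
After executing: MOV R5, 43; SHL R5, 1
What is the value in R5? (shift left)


Register state trace:
  MOV R5, 43  → R5 = 43
  SHL R5, 1  → R5 = 43 << 1 = 43 * 2^1 = 86
Final: R5 = 86

86


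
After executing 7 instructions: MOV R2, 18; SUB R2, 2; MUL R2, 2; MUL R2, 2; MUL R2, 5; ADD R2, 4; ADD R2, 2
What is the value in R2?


Register state trace:
  MOV R2, 18  → R2 = 18
  SUB R2, 2  → R2 = 18 - 2 = 16
  MUL R2, 2  → R2 = 16 * 2 = 32
  MUL R2, 2  → R2 = 32 * 2 = 64
  MUL R2, 5  → R2 = 64 * 5 = 320
  ADD R2, 4  → R2 = 320 + 4 = 324
  ADD R2, 2  → R2 = 324 + 2 = 326
Final: R2 = 326

326


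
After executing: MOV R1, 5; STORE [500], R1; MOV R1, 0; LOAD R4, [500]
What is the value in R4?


Register and memory trace:
  MOV R1, 5  → R1 = 5
  STORE [500], R1  → mem[500] = 5
  MOV R1, 0  → R1 = 0
  LOAD R4, [500]  → R4 = mem[500] = 5
Final: R4 = 5

5


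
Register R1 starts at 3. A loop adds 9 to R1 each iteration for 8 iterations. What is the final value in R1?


Starting value: R1 = 3
  Iter 1: R1 = 3 + 9 = 12
  Iter 2: R1 = 12 + 9 = 21
  Iter 3: R1 = 21 + 9 = 30
  Iter 4: R1 = 30 + 9 = 39
  Iter 5: R1 = 39 + 9 = 48
  Iter 6: R1 = 48 + 9 = 57
  Iter 7: R1 = 57 + 9 = 66
  Iter 8: R1 = 66 + 9 = 75
Final: R1 = 75

75
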